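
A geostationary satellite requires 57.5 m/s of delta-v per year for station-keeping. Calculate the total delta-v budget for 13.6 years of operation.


dV = rate * years = 57.5 * 13.6
dV = 782.0000 m/s

782.0000 m/s


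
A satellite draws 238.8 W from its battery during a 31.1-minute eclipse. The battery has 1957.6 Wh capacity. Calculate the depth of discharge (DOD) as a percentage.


E_used = P * t / 60 = 238.8 * 31.1 / 60 = 123.7780 Wh
DOD = E_used / E_total * 100 = 123.7780 / 1957.6 * 100
DOD = 6.3229 %

6.3229 %


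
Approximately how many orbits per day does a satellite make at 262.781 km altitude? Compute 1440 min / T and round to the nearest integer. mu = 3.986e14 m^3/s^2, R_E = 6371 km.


r = 6.633781e+06 m
T = 2*pi*sqrt(r^3/mu) = 5377.1595 s = 89.6193 min
revs/day = 1440 / 89.6193 = 16.0680
Rounded: 16 revolutions per day

16 revolutions per day


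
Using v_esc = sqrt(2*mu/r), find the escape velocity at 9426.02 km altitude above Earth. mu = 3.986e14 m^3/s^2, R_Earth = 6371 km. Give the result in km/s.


r = 6371.0 + 9426.02 = 15797.0200 km = 1.579702e+07 m
v_esc = sqrt(2*mu/r) = sqrt(2*3.986e14 / 1.579702e+07)
v_esc = 7103.8873 m/s = 7.1039 km/s

7.1039 km/s


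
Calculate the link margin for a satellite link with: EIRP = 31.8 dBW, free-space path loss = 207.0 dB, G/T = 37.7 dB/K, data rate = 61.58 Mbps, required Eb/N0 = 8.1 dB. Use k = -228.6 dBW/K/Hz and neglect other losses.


C/N0 = EIRP - FSPL + G/T - k = 31.8 - 207.0 + 37.7 - (-228.6)
C/N0 = 91.1000 dB-Hz
R_b = 61.58 Mbps = 6.158e+07 bps -> 10*log10(R_b) = 77.8944 dB-Hz
Eb/N0 = C/N0 - 10*log10(R_b) = 91.1000 - 77.8944 = 13.2056 dB
Margin = Eb/N0 - Eb/N0_req = 13.2056 - 8.1 = 5.1056 dB (link closes)

5.1056 dB


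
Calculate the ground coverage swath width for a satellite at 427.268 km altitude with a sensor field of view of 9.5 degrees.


FOV = 9.5 deg = 0.1658063 rad
swath = 2 * alt * tan(FOV/2) = 2 * 427.268 * tan(0.08290314)
swath = 2 * 427.268 * 0.08309359
swath = 71.0065 km

71.0065 km


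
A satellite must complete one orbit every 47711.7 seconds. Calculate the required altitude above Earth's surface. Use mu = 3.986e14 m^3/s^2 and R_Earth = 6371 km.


T = 47711.7 s
r = (mu*T^2/(4*pi^2))^(1/3) = (3.986e14 * 47711.7^2 / (4*pi^2))^(1/3)
r = 2.8432111e+07 m = 28432.1115 km
alt = r - R_E = 28432.1115 - 6371 = 22061.1115 km

22061.1115 km


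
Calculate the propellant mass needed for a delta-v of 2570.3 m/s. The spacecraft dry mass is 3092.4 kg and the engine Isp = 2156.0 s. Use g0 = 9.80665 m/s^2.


ve = Isp * g0 = 2156.0 * 9.80665 = 21143.137400 m/s
mass ratio = exp(dv/ve) = exp(2570.3/21143.137400) = 1.12926461
m_prop = m_dry * (mr - 1) = 3092.4 * (1.12926461 - 1)
m_prop = 399.7379 kg

399.7379 kg


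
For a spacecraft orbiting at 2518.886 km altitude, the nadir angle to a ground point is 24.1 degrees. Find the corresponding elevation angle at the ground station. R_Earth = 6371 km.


r = R_E + alt = 8889.8860 km
Law of sines in the satellite / Earth-center / ground-point triangle:
  sin(nadir)/R_E = sin(90 + el)/r  =>  cos(el) = (r/R_E)*sin(nadir)
cos(el) = (8889.8860 / 6371.0000) * sin(24.1 deg) = 0.569771
el = arccos(0.569771) = 55.2657 deg
(Earth-central angle = 90 - nadir - el = 10.6343 deg)

55.2657 degrees


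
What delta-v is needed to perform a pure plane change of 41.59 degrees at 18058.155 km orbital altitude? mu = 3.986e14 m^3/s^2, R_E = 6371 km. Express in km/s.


r = 24429.1550 km = 2.4429155e+07 m
V = sqrt(mu/r) = 4039.3773 m/s
di = 41.59 deg = 0.7258824 rad
dV = 2*V*sin(di/2) = 2*4039.3773*sin(0.3629412)
dV = 2868.1630 m/s = 2.8682 km/s

2.8682 km/s


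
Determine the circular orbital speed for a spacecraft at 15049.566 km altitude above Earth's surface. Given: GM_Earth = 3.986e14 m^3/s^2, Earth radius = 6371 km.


r = R_E + alt = 6371.0 + 15049.566 = 21420.5660 km = 2.1420566e+07 m
v = sqrt(mu/r) = sqrt(3.986e14 / 2.1420566e+07) = 4313.7322 m/s = 4.3137 km/s

4.3137 km/s


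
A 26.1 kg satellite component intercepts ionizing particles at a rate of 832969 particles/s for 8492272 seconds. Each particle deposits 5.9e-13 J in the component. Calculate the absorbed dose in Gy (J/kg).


Total energy deposited = rate * time * E_per
  = 832969 * 8492272 * 5.9e-13 = 4.1735 J
Dose = E_total / mass = 4.1735 / 26.1
Dose = 0.1599058 Gy

0.1599 Gy


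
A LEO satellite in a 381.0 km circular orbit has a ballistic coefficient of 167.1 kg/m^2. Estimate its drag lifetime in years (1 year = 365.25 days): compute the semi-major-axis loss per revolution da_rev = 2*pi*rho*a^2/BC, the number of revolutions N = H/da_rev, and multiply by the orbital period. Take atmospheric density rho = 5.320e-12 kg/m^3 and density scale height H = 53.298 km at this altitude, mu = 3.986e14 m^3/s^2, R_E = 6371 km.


a = R_E + alt = 6752.0000 km = 6.752e+06 m
da_rev = 2*pi*rho*a^2/BC = 2*pi*5.320e-12*(6.752e+06)^2/167.1 = 9.119687 m per revolution
N = H/da_rev = 53298.0000 m / 9.119687 m = 5844.2797 revolutions
P = 2*pi*sqrt(a^3/mu) = 5521.5355 s
lifetime = N*P = 5844.2797 * 5521.5355 = 3.2269398e+07 s = 373.4884 days
years = 373.4884 / 365.25 = 1.0226 years

1.0226 years


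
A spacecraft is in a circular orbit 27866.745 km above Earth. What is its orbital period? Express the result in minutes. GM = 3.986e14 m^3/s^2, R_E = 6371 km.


r = 34237.7450 km = 3.4237745e+07 m
T = 2*pi*sqrt(r^3/mu) = 2*pi*sqrt(4.0134278e+22 / 3.986e14)
T = 63047.6568 s = 1050.7943 min

1050.7943 minutes


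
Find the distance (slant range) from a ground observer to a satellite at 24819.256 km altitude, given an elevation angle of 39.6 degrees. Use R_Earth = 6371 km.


h = 24819.256 km, el = 39.6 deg
d = -R_E*sin(el) + sqrt((R_E*sin(el))^2 + 2*R_E*h + h^2)
d = -6371.0000*sin(0.6911504) + sqrt((6371.0000*0.637424)^2 + 2*6371.0000*24819.256 + 24819.256^2)
d = 26740.5038 km

26740.5038 km


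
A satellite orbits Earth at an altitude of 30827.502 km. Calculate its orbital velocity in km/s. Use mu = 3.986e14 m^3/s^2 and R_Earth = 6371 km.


r = R_E + alt = 6371.0 + 30827.502 = 37198.5020 km = 3.7198502e+07 m
v = sqrt(mu/r) = sqrt(3.986e14 / 3.7198502e+07) = 3273.4516 m/s = 3.2735 km/s

3.2735 km/s


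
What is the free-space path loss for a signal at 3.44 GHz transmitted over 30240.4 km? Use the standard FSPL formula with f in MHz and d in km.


f = 3.44 GHz = 3440.0000 MHz
d = 30240.4 km
FSPL = 32.44 + 20*log10(3440.0000) + 20*log10(30240.4)
FSPL = 32.44 + 70.7312 + 89.6118
FSPL = 192.7829 dB

192.7829 dB


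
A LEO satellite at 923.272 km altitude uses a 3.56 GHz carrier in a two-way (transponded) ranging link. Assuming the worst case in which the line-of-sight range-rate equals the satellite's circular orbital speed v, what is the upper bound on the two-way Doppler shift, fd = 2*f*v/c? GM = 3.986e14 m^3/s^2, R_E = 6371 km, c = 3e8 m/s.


r = 7.294272e+06 m
v = sqrt(mu/r) = 7392.2674 m/s (worst-case radial velocity)
f = 3.56 GHz = 3.56e+09 Hz
fd = 2*f*v/c = 2*3.56e+09*7392.2674/3.0e+08
fd = 175443.1471 Hz

175443.1471 Hz


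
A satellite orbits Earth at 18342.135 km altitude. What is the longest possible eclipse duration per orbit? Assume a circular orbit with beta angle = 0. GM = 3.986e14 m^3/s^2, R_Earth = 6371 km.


r = 24713.1350 km
T = 644.3944 min
Eclipse fraction = arcsin(R_E/r)/pi = arcsin(6371.0000/24713.1350)/pi
= arcsin(0.2577981)/pi = 0.08299695
Eclipse duration = 0.08299695 * 644.3944 = 53.4828 min

53.4828 minutes


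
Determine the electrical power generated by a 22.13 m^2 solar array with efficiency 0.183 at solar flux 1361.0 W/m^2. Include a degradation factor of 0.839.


P = area * eta * S * degradation
P = 22.13 * 0.183 * 1361.0 * 0.839
P = 4624.3702 W

4624.3702 W


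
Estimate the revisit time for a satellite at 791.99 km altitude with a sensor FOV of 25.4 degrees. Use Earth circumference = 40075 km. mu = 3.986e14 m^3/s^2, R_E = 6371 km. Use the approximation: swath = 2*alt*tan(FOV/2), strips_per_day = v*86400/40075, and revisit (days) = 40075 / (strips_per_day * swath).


swath = 2*791.99*tan(0.2216568) = 356.9653 km
v = sqrt(mu/r) = 7459.7019 m/s = 7.4597 km/s
strips/day = v*86400/40075 = 7.4597*86400/40075 = 16.0828
coverage/day = strips * swath = 16.0828 * 356.9653 = 5741.0020 km
revisit = 40075 / 5741.0020 = 6.9805 days

6.9805 days


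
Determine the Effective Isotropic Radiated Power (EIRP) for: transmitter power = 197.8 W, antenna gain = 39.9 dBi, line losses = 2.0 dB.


Pt = 197.8 W = 22.9623 dBW
EIRP = Pt_dBW + Gt - losses = 22.9623 + 39.9 - 2.0 = 60.8623 dBW

60.8623 dBW


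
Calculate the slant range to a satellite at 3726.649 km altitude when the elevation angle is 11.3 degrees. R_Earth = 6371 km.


h = 3726.649 km, el = 11.3 deg
d = -R_E*sin(el) + sqrt((R_E*sin(el))^2 + 2*R_E*h + h^2)
d = -6371.0000*sin(0.1972222) + sqrt((6371.0000*0.1959461)^2 + 2*6371.0000*3726.649 + 3726.649^2)
d = 6684.5528 km

6684.5528 km


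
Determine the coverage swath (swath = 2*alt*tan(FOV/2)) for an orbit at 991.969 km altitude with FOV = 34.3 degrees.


FOV = 34.3 deg = 0.5986479 rad
swath = 2 * alt * tan(FOV/2) = 2 * 991.969 * tan(0.299324)
swath = 2 * 991.969 * 0.3085957
swath = 612.2347 km

612.2347 km


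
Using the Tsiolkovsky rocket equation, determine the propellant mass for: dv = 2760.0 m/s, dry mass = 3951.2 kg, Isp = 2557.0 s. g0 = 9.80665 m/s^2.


ve = Isp * g0 = 2557.0 * 9.80665 = 25075.604050 m/s
mass ratio = exp(dv/ve) = exp(2760.0/25075.604050) = 1.11635302
m_prop = m_dry * (mr - 1) = 3951.2 * (1.11635302 - 1)
m_prop = 459.7340 kg

459.7340 kg


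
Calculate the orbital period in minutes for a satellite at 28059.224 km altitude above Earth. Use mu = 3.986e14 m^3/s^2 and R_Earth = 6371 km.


r = 34430.2240 km = 3.4430224e+07 m
T = 2*pi*sqrt(r^3/mu) = 2*pi*sqrt(4.0814976e+22 / 3.986e14)
T = 63580.0688 s = 1059.6678 min

1059.6678 minutes


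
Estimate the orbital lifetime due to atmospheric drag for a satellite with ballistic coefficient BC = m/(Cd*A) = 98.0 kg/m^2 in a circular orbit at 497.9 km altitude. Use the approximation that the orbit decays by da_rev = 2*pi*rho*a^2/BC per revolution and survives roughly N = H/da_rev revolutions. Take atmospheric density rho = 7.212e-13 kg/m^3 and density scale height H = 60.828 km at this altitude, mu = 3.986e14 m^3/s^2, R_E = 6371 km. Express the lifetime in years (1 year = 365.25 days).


a = R_E + alt = 6868.9000 km = 6.8689e+06 m
da_rev = 2*pi*rho*a^2/BC = 2*pi*7.212e-13*(6.8689e+06)^2/98.0 = 2.181644 m per revolution
N = H/da_rev = 60828.0000 m / 2.181644 m = 27881.7250 revolutions
P = 2*pi*sqrt(a^3/mu) = 5665.5492 s
lifetime = N*P = 27881.7250 * 5665.5492 = 1.5796528e+08 s = 1828.3019 days
years = 1828.3019 / 365.25 = 5.0056 years

5.0056 years


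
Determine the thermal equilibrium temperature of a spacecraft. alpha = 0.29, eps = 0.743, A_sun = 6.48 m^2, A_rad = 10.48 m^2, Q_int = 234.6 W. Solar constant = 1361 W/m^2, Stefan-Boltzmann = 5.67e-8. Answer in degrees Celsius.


Numerator = alpha*S*A_sun + Q_int = 0.29*1361*6.48 + 234.6 = 2792.1912 W
Denominator = eps*sigma*A_rad = 0.743*5.67e-8*10.48 = 4.4150249e-07 W/K^4
T^4 = 6.3242932e+09 K^4
T = 282.0025 K = 8.8525 C

8.8525 degrees Celsius


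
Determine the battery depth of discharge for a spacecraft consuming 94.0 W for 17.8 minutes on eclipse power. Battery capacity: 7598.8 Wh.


E_used = P * t / 60 = 94.0 * 17.8 / 60 = 27.8867 Wh
DOD = E_used / E_total * 100 = 27.8867 / 7598.8 * 100
DOD = 0.3669878 %

0.3670 %


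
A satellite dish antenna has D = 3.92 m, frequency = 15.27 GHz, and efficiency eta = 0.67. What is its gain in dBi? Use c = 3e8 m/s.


lambda = c/f = 3e8 / 1.527e+10 = 0.01964637 m
G = eta*(pi*D/lambda)^2 = 0.67*(pi*3.92/0.01964637)^2
G = 263258.4057 (linear)
G = 10*log10(263258.4057) = 54.2038 dBi

54.2038 dBi


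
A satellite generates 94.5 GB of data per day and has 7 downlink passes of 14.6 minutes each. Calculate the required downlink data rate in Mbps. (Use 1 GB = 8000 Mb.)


total contact time = 7 * 14.6 * 60 = 6132.0000 s
data = 94.5 GB = 756000.0000 Mb
rate = 756000.0000 / 6132.0000 = 123.2877 Mbps

123.2877 Mbps


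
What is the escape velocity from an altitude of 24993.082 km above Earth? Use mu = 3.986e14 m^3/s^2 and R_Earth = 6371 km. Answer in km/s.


r = 6371.0 + 24993.082 = 31364.0820 km = 3.1364082e+07 m
v_esc = sqrt(2*mu/r) = sqrt(2*3.986e14 / 3.1364082e+07)
v_esc = 5041.5880 m/s = 5.0416 km/s

5.0416 km/s


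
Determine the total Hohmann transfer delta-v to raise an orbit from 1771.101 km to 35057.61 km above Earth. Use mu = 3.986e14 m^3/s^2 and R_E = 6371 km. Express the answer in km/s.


r1 = 8142.1010 km = 8.142101e+06 m
r2 = 41428.6100 km = 4.142861e+07 m
dv1 = sqrt(mu/r1)*(sqrt(2*r2/(r1+r2)) - 1) = 2049.1103 m/s
dv2 = sqrt(mu/r2)*(1 - sqrt(2*r1/(r1+r2))) = 1324.0079 m/s
total dv = |dv1| + |dv2| = 2049.1103 + 1324.0079 = 3373.1182 m/s = 3.3731 km/s

3.3731 km/s


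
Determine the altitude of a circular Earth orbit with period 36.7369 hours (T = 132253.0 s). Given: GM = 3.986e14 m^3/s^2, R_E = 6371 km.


T = 132253.0 s
r = (mu*T^2/(4*pi^2))^(1/3) = (3.986e14 * 132253.0^2 / (4*pi^2))^(1/3)
r = 5.6104308e+07 m = 56104.3077 km
alt = r - R_E = 56104.3077 - 6371 = 49733.3077 km

49733.3077 km


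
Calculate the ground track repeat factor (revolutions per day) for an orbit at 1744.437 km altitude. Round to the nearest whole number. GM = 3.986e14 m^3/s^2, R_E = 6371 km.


r = 8.115437e+06 m
T = 2*pi*sqrt(r^3/mu) = 7275.7721 s = 121.2629 min
revs/day = 1440 / 121.2629 = 11.8750
Rounded: 12 revolutions per day

12 revolutions per day


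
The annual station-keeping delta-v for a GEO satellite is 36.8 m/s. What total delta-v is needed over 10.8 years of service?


dV = rate * years = 36.8 * 10.8
dV = 397.4400 m/s

397.4400 m/s


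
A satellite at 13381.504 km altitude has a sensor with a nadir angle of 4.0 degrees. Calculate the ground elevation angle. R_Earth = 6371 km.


r = R_E + alt = 19752.5040 km
Law of sines in the satellite / Earth-center / ground-point triangle:
  sin(nadir)/R_E = sin(90 + el)/r  =>  cos(el) = (r/R_E)*sin(nadir)
cos(el) = (19752.5040 / 6371.0000) * sin(4.0 deg) = 0.2162714
el = arccos(0.2162714) = 77.5099 deg
(Earth-central angle = 90 - nadir - el = 8.4901 deg)

77.5099 degrees


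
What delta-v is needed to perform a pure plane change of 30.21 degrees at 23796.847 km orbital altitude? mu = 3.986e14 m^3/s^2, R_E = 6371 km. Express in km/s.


r = 30167.8470 km = 3.0167847e+07 m
V = sqrt(mu/r) = 3634.9337 m/s
di = 30.21 deg = 0.527264 rad
dV = 2*V*sin(di/2) = 2*3634.9337*sin(0.263632)
dV = 1894.4457 m/s = 1.8944 km/s

1.8944 km/s


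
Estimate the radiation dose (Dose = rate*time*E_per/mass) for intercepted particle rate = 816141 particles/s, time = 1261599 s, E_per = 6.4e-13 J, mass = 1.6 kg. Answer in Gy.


Total energy deposited = rate * time * E_per
  = 816141 * 1261599 * 6.4e-13 = 0.6589713 J
Dose = E_total / mass = 0.6589713 / 1.6
Dose = 0.4118571 Gy

0.4119 Gy


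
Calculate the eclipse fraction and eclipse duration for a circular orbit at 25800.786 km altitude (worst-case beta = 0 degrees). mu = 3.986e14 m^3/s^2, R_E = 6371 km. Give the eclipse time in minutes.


r = 32171.7860 km
T = 957.1340 min
Eclipse fraction = arcsin(R_E/r)/pi = arcsin(6371.0000/32171.7860)/pi
= arcsin(0.1980307)/pi = 0.06345456
Eclipse duration = 0.06345456 * 957.1340 = 60.7345 min

60.7345 minutes


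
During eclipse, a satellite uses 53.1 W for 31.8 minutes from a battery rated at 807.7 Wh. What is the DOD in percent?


E_used = P * t / 60 = 53.1 * 31.8 / 60 = 28.1430 Wh
DOD = E_used / E_total * 100 = 28.1430 / 807.7 * 100
DOD = 3.4843 %

3.4843 %


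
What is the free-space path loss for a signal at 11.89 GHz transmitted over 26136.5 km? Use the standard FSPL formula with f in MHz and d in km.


f = 11.89 GHz = 11890.0000 MHz
d = 26136.5 km
FSPL = 32.44 + 20*log10(11890.0000) + 20*log10(26136.5)
FSPL = 32.44 + 81.5036 + 88.3449
FSPL = 202.2886 dB

202.2886 dB


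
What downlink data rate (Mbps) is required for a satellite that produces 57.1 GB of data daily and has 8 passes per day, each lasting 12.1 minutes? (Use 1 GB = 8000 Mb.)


total contact time = 8 * 12.1 * 60 = 5808.0000 s
data = 57.1 GB = 456800.0000 Mb
rate = 456800.0000 / 5808.0000 = 78.6501 Mbps

78.6501 Mbps


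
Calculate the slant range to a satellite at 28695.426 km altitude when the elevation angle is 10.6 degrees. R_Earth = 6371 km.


h = 28695.426 km, el = 10.6 deg
d = -R_E*sin(el) + sqrt((R_E*sin(el))^2 + 2*R_E*h + h^2)
d = -6371.0000*sin(0.1850049) + sqrt((6371.0000*0.1839514)^2 + 2*6371.0000*28695.426 + 28695.426^2)
d = 33330.7715 km

33330.7715 km


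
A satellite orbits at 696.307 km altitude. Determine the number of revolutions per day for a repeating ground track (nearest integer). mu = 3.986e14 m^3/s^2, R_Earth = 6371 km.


r = 7.067307e+06 m
T = 2*pi*sqrt(r^3/mu) = 5912.7859 s = 98.5464 min
revs/day = 1440 / 98.5464 = 14.6124
Rounded: 15 revolutions per day

15 revolutions per day


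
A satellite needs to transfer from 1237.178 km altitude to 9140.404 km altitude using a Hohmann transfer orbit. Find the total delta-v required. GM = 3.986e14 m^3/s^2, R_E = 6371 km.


r1 = 7608.1780 km = 7.608178e+06 m
r2 = 15511.4040 km = 1.5511404e+07 m
dv1 = sqrt(mu/r1)*(sqrt(2*r2/(r1+r2)) - 1) = 1146.3707 m/s
dv2 = sqrt(mu/r2)*(1 - sqrt(2*r1/(r1+r2))) = 956.7189 m/s
total dv = |dv1| + |dv2| = 1146.3707 + 956.7189 = 2103.0896 m/s = 2.1031 km/s

2.1031 km/s


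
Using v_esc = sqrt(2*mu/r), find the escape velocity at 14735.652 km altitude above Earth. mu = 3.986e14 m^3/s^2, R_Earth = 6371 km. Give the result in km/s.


r = 6371.0 + 14735.652 = 21106.6520 km = 2.1106652e+07 m
v_esc = sqrt(2*mu/r) = sqrt(2*3.986e14 / 2.1106652e+07)
v_esc = 6145.7370 m/s = 6.1457 km/s

6.1457 km/s


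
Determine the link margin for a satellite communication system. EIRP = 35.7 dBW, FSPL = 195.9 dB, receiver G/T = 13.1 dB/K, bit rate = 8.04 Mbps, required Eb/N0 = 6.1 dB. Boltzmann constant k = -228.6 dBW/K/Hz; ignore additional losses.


C/N0 = EIRP - FSPL + G/T - k = 35.7 - 195.9 + 13.1 - (-228.6)
C/N0 = 81.5000 dB-Hz
R_b = 8.04 Mbps = 8.04e+06 bps -> 10*log10(R_b) = 69.0526 dB-Hz
Eb/N0 = C/N0 - 10*log10(R_b) = 81.5000 - 69.0526 = 12.4474 dB
Margin = Eb/N0 - Eb/N0_req = 12.4474 - 6.1 = 6.3474 dB (link closes)

6.3474 dB


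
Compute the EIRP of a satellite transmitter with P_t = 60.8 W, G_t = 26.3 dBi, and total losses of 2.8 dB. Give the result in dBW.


Pt = 60.8 W = 17.8390 dBW
EIRP = Pt_dBW + Gt - losses = 17.8390 + 26.3 - 2.8 = 41.3390 dBW

41.3390 dBW


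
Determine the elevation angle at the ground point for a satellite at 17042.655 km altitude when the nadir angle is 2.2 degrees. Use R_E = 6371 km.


r = R_E + alt = 23413.6550 km
Law of sines in the satellite / Earth-center / ground-point triangle:
  sin(nadir)/R_E = sin(90 + el)/r  =>  cos(el) = (r/R_E)*sin(nadir)
cos(el) = (23413.6550 / 6371.0000) * sin(2.2 deg) = 0.1410766
el = arccos(0.1410766) = 81.8899 deg
(Earth-central angle = 90 - nadir - el = 5.9101 deg)

81.8899 degrees


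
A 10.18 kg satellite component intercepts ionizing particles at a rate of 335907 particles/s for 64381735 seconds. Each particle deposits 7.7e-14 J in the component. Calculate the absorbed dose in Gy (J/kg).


Total energy deposited = rate * time * E_per
  = 335907 * 64381735 * 7.7e-14 = 1.6652 J
Dose = E_total / mass = 1.6652 / 10.18
Dose = 0.1635779 Gy

0.1636 Gy


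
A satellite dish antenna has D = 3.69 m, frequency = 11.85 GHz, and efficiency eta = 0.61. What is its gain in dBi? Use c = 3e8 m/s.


lambda = c/f = 3e8 / 1.185e+10 = 0.02531646 m
G = eta*(pi*D/lambda)^2 = 0.61*(pi*3.69/0.02531646)^2
G = 127901.7551 (linear)
G = 10*log10(127901.7551) = 51.0688 dBi

51.0688 dBi


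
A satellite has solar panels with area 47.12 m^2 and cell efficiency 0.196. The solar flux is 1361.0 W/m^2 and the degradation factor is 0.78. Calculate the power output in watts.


P = area * eta * S * degradation
P = 47.12 * 0.196 * 1361.0 * 0.78
P = 9804.2433 W

9804.2433 W


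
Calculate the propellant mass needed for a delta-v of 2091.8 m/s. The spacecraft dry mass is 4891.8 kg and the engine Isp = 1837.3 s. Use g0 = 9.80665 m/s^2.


ve = Isp * g0 = 1837.3 * 9.80665 = 18017.758045 m/s
mass ratio = exp(dv/ve) = exp(2091.8/18017.758045) = 1.12310433
m_prop = m_dry * (mr - 1) = 4891.8 * (1.12310433 - 1)
m_prop = 602.2018 kg

602.2018 kg


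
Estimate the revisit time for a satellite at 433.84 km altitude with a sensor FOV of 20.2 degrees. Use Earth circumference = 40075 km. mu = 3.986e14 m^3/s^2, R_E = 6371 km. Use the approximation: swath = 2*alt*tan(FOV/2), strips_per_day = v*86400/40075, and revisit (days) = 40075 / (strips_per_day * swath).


swath = 2*433.84*tan(0.1762783) = 154.5573 km
v = sqrt(mu/r) = 7653.4930 m/s = 7.6535 km/s
strips/day = v*86400/40075 = 7.6535*86400/40075 = 16.5006
coverage/day = strips * swath = 16.5006 * 154.5573 = 2550.2899 km
revisit = 40075 / 2550.2899 = 15.7139 days

15.7139 days


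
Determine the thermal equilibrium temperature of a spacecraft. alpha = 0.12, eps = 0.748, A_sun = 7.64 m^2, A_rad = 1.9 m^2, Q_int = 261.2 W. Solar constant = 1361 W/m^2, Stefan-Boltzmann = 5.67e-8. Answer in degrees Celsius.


Numerator = alpha*S*A_sun + Q_int = 0.12*1361*7.64 + 261.2 = 1508.9648 W
Denominator = eps*sigma*A_rad = 0.748*5.67e-8*1.9 = 8.058204e-08 W/K^4
T^4 = 1.872582e+10 K^4
T = 369.9220 K = 96.7720 C

96.7720 degrees Celsius


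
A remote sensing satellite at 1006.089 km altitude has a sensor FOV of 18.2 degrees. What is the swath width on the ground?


FOV = 18.2 deg = 0.3176499 rad
swath = 2 * alt * tan(FOV/2) = 2 * 1006.089 * tan(0.158825)
swath = 2 * 1006.089 * 0.160174
swath = 322.2987 km

322.2987 km


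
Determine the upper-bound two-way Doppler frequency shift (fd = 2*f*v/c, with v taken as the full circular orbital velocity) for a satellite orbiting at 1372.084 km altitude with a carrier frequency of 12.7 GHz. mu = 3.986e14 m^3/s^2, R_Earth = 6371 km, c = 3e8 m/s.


r = 7.743084e+06 m
v = sqrt(mu/r) = 7174.8308 m/s (worst-case radial velocity)
f = 12.7 GHz = 1.27e+10 Hz
fd = 2*f*v/c = 2*1.27e+10*7174.8308/3.0e+08
fd = 607469.0050 Hz

607469.0050 Hz


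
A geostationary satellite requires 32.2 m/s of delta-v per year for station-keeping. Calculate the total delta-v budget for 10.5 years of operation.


dV = rate * years = 32.2 * 10.5
dV = 338.1000 m/s

338.1000 m/s


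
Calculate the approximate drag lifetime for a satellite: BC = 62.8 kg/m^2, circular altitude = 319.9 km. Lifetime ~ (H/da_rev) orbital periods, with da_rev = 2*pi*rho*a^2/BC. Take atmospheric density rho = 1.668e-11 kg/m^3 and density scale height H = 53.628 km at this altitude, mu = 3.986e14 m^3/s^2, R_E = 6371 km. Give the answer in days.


a = R_E + alt = 6690.9000 km = 6.6909e+06 m
da_rev = 2*pi*rho*a^2/BC = 2*pi*1.668e-11*(6.6909e+06)^2/62.8 = 74.711138 m per revolution
N = H/da_rev = 53628.0000 m / 74.711138 m = 717.8046 revolutions
P = 2*pi*sqrt(a^3/mu) = 5446.7574 s
lifetime = N*P = 717.8046 * 5446.7574 = 3.9097076e+06 s = 45.2512 days

45.2512 days


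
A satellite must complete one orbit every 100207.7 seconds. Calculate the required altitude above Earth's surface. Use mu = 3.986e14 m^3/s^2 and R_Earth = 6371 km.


T = 100207.7 s
r = (mu*T^2/(4*pi^2))^(1/3) = (3.986e14 * 100207.7^2 / (4*pi^2))^(1/3)
r = 4.6629409e+07 m = 46629.4095 km
alt = r - R_E = 46629.4095 - 6371 = 40258.4095 km

40258.4095 km


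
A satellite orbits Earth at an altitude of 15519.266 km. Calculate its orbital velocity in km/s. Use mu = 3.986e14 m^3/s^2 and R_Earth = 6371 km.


r = R_E + alt = 6371.0 + 15519.266 = 21890.2660 km = 2.1890266e+07 m
v = sqrt(mu/r) = sqrt(3.986e14 / 2.1890266e+07) = 4267.2013 m/s = 4.2672 km/s

4.2672 km/s


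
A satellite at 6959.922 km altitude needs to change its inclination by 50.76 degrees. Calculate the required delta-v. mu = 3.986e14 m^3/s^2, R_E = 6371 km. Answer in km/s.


r = 13330.9220 km = 1.3330922e+07 m
V = sqrt(mu/r) = 5468.1265 m/s
di = 50.76 deg = 0.8859291 rad
dV = 2*V*sin(di/2) = 2*5468.1265*sin(0.4429646)
dV = 4687.4944 m/s = 4.6875 km/s

4.6875 km/s


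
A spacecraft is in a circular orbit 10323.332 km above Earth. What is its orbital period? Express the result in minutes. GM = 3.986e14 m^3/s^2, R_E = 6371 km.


r = 16694.3320 km = 1.6694332e+07 m
T = 2*pi*sqrt(r^3/mu) = 2*pi*sqrt(4.6527224e+21 / 3.986e14)
T = 21466.6754 s = 357.7779 min

357.7779 minutes


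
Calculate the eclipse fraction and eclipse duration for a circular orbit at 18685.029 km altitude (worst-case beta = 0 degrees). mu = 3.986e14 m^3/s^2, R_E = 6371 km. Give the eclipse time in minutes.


r = 25056.0290 km
T = 657.8522 min
Eclipse fraction = arcsin(R_E/r)/pi = arcsin(6371.0000/25056.0290)/pi
= arcsin(0.2542701)/pi = 0.08183523
Eclipse duration = 0.08183523 * 657.8522 = 53.8355 min

53.8355 minutes


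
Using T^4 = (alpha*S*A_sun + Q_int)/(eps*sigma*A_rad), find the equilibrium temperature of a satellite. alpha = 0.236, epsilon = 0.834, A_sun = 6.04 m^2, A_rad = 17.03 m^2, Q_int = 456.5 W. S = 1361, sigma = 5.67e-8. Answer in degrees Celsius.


Numerator = alpha*S*A_sun + Q_int = 0.236*1361*6.04 + 456.5 = 2396.5238 W
Denominator = eps*sigma*A_rad = 0.834*5.67e-8*17.03 = 8.0531123e-07 W/K^4
T^4 = 2.9758977e+09 K^4
T = 233.5632 K = -39.5868 C

-39.5868 degrees Celsius


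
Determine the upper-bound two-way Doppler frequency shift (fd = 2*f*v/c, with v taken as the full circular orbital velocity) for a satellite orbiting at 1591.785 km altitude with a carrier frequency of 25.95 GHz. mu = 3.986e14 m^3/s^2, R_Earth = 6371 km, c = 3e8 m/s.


r = 7.962785e+06 m
v = sqrt(mu/r) = 7075.1582 m/s (worst-case radial velocity)
f = 25.95 GHz = 2.595e+10 Hz
fd = 2*f*v/c = 2*2.595e+10*7075.1582/3.0e+08
fd = 1.2240024e+06 Hz

1.2240e+06 Hz


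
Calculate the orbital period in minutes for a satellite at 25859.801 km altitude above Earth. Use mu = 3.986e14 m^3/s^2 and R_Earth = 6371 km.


r = 32230.8010 km = 3.2230801e+07 m
T = 2*pi*sqrt(r^3/mu) = 2*pi*sqrt(3.3482147e+22 / 3.986e14)
T = 57586.1268 s = 959.7688 min

959.7688 minutes


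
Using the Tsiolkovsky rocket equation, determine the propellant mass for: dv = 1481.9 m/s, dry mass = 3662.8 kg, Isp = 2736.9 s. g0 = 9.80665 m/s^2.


ve = Isp * g0 = 2736.9 * 9.80665 = 26839.820385 m/s
mass ratio = exp(dv/ve) = exp(1481.9/26839.820385) = 1.05676541
m_prop = m_dry * (mr - 1) = 3662.8 * (1.05676541 - 1)
m_prop = 207.9203 kg

207.9203 kg


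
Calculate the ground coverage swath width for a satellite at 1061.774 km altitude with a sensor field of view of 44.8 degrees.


FOV = 44.8 deg = 0.7819075 rad
swath = 2 * alt * tan(FOV/2) = 2 * 1061.774 * tan(0.3909538)
swath = 2 * 1061.774 * 0.4121703
swath = 875.2633 km

875.2633 km


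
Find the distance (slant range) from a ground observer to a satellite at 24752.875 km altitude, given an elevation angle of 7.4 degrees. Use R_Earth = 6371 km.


h = 24752.875 km, el = 7.4 deg
d = -R_E*sin(el) + sqrt((R_E*sin(el))^2 + 2*R_E*h + h^2)
d = -6371.0000*sin(0.1291544) + sqrt((6371.0000*0.1287956)^2 + 2*6371.0000*24752.875 + 24752.875^2)
d = 29655.3233 km

29655.3233 km


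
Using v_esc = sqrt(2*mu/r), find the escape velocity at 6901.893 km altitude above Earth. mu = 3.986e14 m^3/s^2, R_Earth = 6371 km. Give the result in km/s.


r = 6371.0 + 6901.893 = 13272.8930 km = 1.3272893e+07 m
v_esc = sqrt(2*mu/r) = sqrt(2*3.986e14 / 1.3272893e+07)
v_esc = 7749.9848 m/s = 7.7500 km/s

7.7500 km/s


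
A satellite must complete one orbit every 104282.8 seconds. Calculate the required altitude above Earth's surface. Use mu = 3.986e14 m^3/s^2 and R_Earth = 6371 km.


T = 104282.8 s
r = (mu*T^2/(4*pi^2))^(1/3) = (3.986e14 * 104282.8^2 / (4*pi^2))^(1/3)
r = 4.7885164e+07 m = 47885.1635 km
alt = r - R_E = 47885.1635 - 6371 = 41514.1635 km

41514.1635 km


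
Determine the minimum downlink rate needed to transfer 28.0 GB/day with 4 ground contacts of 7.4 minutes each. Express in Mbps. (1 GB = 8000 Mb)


total contact time = 4 * 7.4 * 60 = 1776.0000 s
data = 28.0 GB = 224000.0000 Mb
rate = 224000.0000 / 1776.0000 = 126.1261 Mbps

126.1261 Mbps


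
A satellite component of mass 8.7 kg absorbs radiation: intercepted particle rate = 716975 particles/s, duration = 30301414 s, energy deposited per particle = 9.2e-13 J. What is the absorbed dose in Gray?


Total energy deposited = rate * time * E_per
  = 716975 * 30301414 * 9.2e-13 = 19.9873 J
Dose = E_total / mass = 19.9873 / 8.7
Dose = 2.2974 Gy

2.2974 Gy


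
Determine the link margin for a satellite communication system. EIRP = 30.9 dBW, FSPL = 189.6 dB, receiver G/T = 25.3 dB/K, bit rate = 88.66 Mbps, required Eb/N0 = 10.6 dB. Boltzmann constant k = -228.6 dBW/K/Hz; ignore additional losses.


C/N0 = EIRP - FSPL + G/T - k = 30.9 - 189.6 + 25.3 - (-228.6)
C/N0 = 95.2000 dB-Hz
R_b = 88.66 Mbps = 8.866e+07 bps -> 10*log10(R_b) = 79.4773 dB-Hz
Eb/N0 = C/N0 - 10*log10(R_b) = 95.2000 - 79.4773 = 15.7227 dB
Margin = Eb/N0 - Eb/N0_req = 15.7227 - 10.6 = 5.1227 dB (link closes)

5.1227 dB


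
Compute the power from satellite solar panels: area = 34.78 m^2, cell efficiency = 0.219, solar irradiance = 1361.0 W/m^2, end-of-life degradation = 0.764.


P = area * eta * S * degradation
P = 34.78 * 0.219 * 1361.0 * 0.764
P = 7919.9999 W

7919.9999 W


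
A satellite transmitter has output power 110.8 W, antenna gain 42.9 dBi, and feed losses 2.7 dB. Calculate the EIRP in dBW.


Pt = 110.8 W = 20.4454 dBW
EIRP = Pt_dBW + Gt - losses = 20.4454 + 42.9 - 2.7 = 60.6454 dBW

60.6454 dBW


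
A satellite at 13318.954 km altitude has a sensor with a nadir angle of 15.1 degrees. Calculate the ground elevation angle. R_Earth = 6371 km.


r = R_E + alt = 19689.9540 km
Law of sines in the satellite / Earth-center / ground-point triangle:
  sin(nadir)/R_E = sin(90 + el)/r  =>  cos(el) = (r/R_E)*sin(nadir)
cos(el) = (19689.9540 / 6371.0000) * sin(15.1 deg) = 0.8051047
el = arccos(0.8051047) = 36.3796 deg
(Earth-central angle = 90 - nadir - el = 38.5204 deg)

36.3796 degrees


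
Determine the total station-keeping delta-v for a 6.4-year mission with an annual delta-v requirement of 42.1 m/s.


dV = rate * years = 42.1 * 6.4
dV = 269.4400 m/s

269.4400 m/s


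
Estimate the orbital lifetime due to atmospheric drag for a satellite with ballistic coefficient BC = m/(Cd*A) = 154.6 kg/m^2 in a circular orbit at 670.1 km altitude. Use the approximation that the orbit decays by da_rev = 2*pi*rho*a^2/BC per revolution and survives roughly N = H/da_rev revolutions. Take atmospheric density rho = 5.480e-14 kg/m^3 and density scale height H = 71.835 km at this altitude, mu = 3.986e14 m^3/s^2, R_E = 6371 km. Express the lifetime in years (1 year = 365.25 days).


a = R_E + alt = 7041.1000 km = 7.0411e+06 m
da_rev = 2*pi*rho*a^2/BC = 2*pi*5.480e-14*(7.0411e+06)^2/154.6 = 0.110415988 m per revolution
N = H/da_rev = 71835.0000 m / 0.110415988 m = 650585.1322 revolutions
P = 2*pi*sqrt(a^3/mu) = 5879.9278 s
lifetime = N*P = 650585.1322 * 5879.9278 = 3.8253936e+09 s = 44275.3886 days
years = 44275.3886 / 365.25 = 121.2194 years

121.2194 years


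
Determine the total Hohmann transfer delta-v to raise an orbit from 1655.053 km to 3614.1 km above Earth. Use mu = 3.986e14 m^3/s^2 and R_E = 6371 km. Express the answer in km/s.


r1 = 8026.0530 km = 8.026053e+06 m
r2 = 9985.1000 km = 9.9851e+06 m
dv1 = sqrt(mu/r1)*(sqrt(2*r2/(r1+r2)) - 1) = 373.3671 m/s
dv2 = sqrt(mu/r2)*(1 - sqrt(2*r1/(r1+r2))) = 353.4990 m/s
total dv = |dv1| + |dv2| = 373.3671 + 353.4990 = 726.8662 m/s = 0.7268662 km/s

0.7269 km/s


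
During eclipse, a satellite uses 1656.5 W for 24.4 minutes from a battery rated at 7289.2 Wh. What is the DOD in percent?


E_used = P * t / 60 = 1656.5 * 24.4 / 60 = 673.6433 Wh
DOD = E_used / E_total * 100 = 673.6433 / 7289.2 * 100
DOD = 9.2417 %

9.2417 %


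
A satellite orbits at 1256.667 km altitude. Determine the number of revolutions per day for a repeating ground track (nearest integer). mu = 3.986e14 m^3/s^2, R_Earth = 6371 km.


r = 7.627667e+06 m
T = 2*pi*sqrt(r^3/mu) = 6629.7753 s = 110.4963 min
revs/day = 1440 / 110.4963 = 13.0321
Rounded: 13 revolutions per day

13 revolutions per day


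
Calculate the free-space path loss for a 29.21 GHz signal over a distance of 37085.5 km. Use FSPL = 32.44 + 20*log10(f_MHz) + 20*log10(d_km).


f = 29.21 GHz = 29210.0000 MHz
d = 37085.5 km
FSPL = 32.44 + 20*log10(29210.0000) + 20*log10(37085.5)
FSPL = 32.44 + 89.3106 + 91.3841
FSPL = 213.1347 dB

213.1347 dB


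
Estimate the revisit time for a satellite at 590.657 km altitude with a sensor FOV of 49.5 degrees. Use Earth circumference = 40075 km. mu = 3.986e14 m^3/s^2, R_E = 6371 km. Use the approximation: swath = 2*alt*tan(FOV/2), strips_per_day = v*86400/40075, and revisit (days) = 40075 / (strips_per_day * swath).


swath = 2*590.657*tan(0.431969) = 544.5932 km
v = sqrt(mu/r) = 7566.8014 m/s = 7.5668 km/s
strips/day = v*86400/40075 = 7.5668*86400/40075 = 16.3137
coverage/day = strips * swath = 16.3137 * 544.5932 = 8884.3319 km
revisit = 40075 / 8884.3319 = 4.5108 days

4.5108 days


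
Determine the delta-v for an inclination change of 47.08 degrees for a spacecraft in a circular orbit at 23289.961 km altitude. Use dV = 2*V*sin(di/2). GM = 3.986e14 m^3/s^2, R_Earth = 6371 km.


r = 29660.9610 km = 2.9660961e+07 m
V = sqrt(mu/r) = 3665.8614 m/s
di = 47.08 deg = 0.821701 rad
dV = 2*V*sin(di/2) = 2*3665.8614*sin(0.4108505)
dV = 2928.2109 m/s = 2.9282 km/s

2.9282 km/s


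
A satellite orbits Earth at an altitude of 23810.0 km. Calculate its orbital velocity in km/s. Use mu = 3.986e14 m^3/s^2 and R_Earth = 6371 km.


r = R_E + alt = 6371.0 + 23810.0 = 30181.0000 km = 3.0181e+07 m
v = sqrt(mu/r) = sqrt(3.986e14 / 3.0181e+07) = 3634.1415 m/s = 3.6341 km/s

3.6341 km/s


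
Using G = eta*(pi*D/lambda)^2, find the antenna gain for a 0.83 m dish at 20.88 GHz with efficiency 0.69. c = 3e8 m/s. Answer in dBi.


lambda = c/f = 3e8 / 2.088e+10 = 0.01436782 m
G = eta*(pi*D/lambda)^2 = 0.69*(pi*0.83/0.01436782)^2
G = 22726.0260 (linear)
G = 10*log10(22726.0260) = 43.5652 dBi

43.5652 dBi


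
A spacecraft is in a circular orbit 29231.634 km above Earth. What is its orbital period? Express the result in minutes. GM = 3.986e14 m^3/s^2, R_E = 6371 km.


r = 35602.6340 km = 3.5602634e+07 m
T = 2*pi*sqrt(r^3/mu) = 2*pi*sqrt(4.5128031e+22 / 3.986e14)
T = 66855.0804 s = 1114.2513 min

1114.2513 minutes


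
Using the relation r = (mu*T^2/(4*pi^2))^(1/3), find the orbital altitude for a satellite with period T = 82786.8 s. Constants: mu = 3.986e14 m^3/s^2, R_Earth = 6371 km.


T = 82786.8 s
r = (mu*T^2/(4*pi^2))^(1/3) = (3.986e14 * 82786.8^2 / (4*pi^2))^(1/3)
r = 4.105505e+07 m = 41055.0498 km
alt = r - R_E = 41055.0498 - 6371 = 34684.0498 km

34684.0498 km


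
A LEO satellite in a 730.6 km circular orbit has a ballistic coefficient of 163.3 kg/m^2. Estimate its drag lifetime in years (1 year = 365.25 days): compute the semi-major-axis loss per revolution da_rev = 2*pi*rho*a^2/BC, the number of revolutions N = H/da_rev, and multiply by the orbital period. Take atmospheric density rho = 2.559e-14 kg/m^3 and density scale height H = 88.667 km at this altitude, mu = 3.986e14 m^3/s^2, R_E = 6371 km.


a = R_E + alt = 7101.6000 km = 7.1016e+06 m
da_rev = 2*pi*rho*a^2/BC = 2*pi*2.559e-14*(7.1016e+06)^2/163.3 = 0.0496565318 m per revolution
N = H/da_rev = 88667.0000 m / 0.0496565318 m = 1.785606e+06 revolutions
P = 2*pi*sqrt(a^3/mu) = 5955.8744 s
lifetime = N*P = 1.785606e+06 * 5955.8744 = 1.0634845e+10 s = 123088.4833 days
years = 123088.4833 / 365.25 = 336.9979 years

336.9979 years


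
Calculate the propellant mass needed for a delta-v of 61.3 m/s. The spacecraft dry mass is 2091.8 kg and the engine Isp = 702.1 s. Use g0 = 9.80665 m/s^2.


ve = Isp * g0 = 702.1 * 9.80665 = 6885.248965 m/s
mass ratio = exp(dv/ve) = exp(61.3/6885.248965) = 1.00894284
m_prop = m_dry * (mr - 1) = 2091.8 * (1.00894284 - 1)
m_prop = 18.7066 kg

18.7066 kg


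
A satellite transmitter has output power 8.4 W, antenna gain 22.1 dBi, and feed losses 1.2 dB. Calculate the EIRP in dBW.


Pt = 8.4 W = 9.2428 dBW
EIRP = Pt_dBW + Gt - losses = 9.2428 + 22.1 - 1.2 = 30.1428 dBW

30.1428 dBW


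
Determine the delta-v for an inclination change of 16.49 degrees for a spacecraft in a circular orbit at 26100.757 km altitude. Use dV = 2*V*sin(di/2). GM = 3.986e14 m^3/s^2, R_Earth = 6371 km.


r = 32471.7570 km = 3.2471757e+07 m
V = sqrt(mu/r) = 3503.6100 m/s
di = 16.49 deg = 0.2878048 rad
dV = 2*V*sin(di/2) = 2*3503.6100*sin(0.1439024)
dV = 1004.8792 m/s = 1.0049 km/s

1.0049 km/s


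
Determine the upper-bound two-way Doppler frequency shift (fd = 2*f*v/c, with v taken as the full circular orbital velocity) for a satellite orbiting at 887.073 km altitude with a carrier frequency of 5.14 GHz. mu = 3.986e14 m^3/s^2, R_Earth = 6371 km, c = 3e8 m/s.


r = 7.258073e+06 m
v = sqrt(mu/r) = 7410.6786 m/s (worst-case radial velocity)
f = 5.14 GHz = 5.14e+09 Hz
fd = 2*f*v/c = 2*5.14e+09*7410.6786/3.0e+08
fd = 253939.2550 Hz

253939.2550 Hz


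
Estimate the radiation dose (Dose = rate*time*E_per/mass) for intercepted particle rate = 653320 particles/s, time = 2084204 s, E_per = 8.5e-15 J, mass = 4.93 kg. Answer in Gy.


Total energy deposited = rate * time * E_per
  = 653320 * 2084204 * 8.5e-15 = 0.01157404 J
Dose = E_total / mass = 0.01157404 / 4.93
Dose = 0.002347676 Gy

0.0023 Gy


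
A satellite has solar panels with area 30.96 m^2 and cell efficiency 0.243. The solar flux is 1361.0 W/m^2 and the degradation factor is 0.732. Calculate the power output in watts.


P = area * eta * S * degradation
P = 30.96 * 0.243 * 1361.0 * 0.732
P = 7495.0827 W

7495.0827 W


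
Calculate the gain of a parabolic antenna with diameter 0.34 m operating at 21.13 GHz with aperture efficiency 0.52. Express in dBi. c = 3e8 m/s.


lambda = c/f = 3e8 / 2.113e+10 = 0.01419782 m
G = eta*(pi*D/lambda)^2 = 0.52*(pi*0.34/0.01419782)^2
G = 2943.1840 (linear)
G = 10*log10(2943.1840) = 34.6882 dBi

34.6882 dBi


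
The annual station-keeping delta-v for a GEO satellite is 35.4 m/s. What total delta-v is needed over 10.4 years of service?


dV = rate * years = 35.4 * 10.4
dV = 368.1600 m/s

368.1600 m/s


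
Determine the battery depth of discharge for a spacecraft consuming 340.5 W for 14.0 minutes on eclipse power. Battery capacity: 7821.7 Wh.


E_used = P * t / 60 = 340.5 * 14.0 / 60 = 79.4500 Wh
DOD = E_used / E_total * 100 = 79.4500 / 7821.7 * 100
DOD = 1.0158 %

1.0158 %


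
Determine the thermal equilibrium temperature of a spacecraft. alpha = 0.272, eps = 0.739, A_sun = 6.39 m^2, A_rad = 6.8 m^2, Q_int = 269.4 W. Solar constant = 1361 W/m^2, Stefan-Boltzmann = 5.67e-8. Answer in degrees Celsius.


Numerator = alpha*S*A_sun + Q_int = 0.272*1361*6.39 + 269.4 = 2634.9269 W
Denominator = eps*sigma*A_rad = 0.739*5.67e-8*6.8 = 2.8492884e-07 W/K^4
T^4 = 9.2476665e+09 K^4
T = 310.1045 K = 36.9545 C

36.9545 degrees Celsius


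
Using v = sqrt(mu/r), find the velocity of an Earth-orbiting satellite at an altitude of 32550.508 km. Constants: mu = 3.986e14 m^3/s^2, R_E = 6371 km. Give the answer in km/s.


r = R_E + alt = 6371.0 + 32550.508 = 38921.5080 km = 3.8921508e+07 m
v = sqrt(mu/r) = sqrt(3.986e14 / 3.8921508e+07) = 3200.1757 m/s = 3.2002 km/s

3.2002 km/s


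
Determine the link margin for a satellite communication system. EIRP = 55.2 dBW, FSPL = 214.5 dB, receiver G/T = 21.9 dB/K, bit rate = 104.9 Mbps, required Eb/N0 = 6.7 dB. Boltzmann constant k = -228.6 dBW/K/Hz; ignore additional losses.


C/N0 = EIRP - FSPL + G/T - k = 55.2 - 214.5 + 21.9 - (-228.6)
C/N0 = 91.2000 dB-Hz
R_b = 104.9 Mbps = 1.049e+08 bps -> 10*log10(R_b) = 80.2078 dB-Hz
Eb/N0 = C/N0 - 10*log10(R_b) = 91.2000 - 80.2078 = 10.9922 dB
Margin = Eb/N0 - Eb/N0_req = 10.9922 - 6.7 = 4.2922 dB (link closes)

4.2922 dB
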